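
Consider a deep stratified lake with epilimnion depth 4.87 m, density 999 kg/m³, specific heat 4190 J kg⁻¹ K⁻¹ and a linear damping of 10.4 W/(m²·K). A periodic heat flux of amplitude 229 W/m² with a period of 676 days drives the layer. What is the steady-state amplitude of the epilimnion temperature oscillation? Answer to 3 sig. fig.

Areal heat capacity C = ρ c_p D = 999 × 4190 × 4.87 = 2.04×10^7 J/(m²·K).
Angular frequency ω = 2π / T = 2π / 5.84×10^7 s = 1.08×10^-7 s⁻¹.
√((Cω)² + λ²) = √((2.19)² + 10.4²) = 10.6 W/(m²·K).
Amplitude A = F₀ / √((Cω)²+λ²) = 229 / 10.6 = 21.5 K.

21.5 K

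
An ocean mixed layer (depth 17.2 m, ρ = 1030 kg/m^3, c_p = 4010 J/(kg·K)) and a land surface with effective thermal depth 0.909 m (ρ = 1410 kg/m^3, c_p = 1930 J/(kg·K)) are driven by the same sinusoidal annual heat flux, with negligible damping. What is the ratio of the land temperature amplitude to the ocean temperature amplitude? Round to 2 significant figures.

C_ocean = 1030 × 4010 × 17.2 = 7.10×10^7 J/(m²·K).
C_land = 1410 × 1930 × 0.909 = 2.47×10^6 J/(m²·K).
Undamped amplitude ∝ 1/C, so A_land/A_ocean = C_ocean/C_land = 28.7.

29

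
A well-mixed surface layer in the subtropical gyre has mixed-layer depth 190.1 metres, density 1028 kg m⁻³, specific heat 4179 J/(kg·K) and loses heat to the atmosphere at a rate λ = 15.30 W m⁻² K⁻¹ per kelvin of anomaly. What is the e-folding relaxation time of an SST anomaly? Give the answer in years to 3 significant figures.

Areal heat capacity C = ρ c_p D = 1028 × 4179 × 190.1 = 8.17×10^8 J m⁻² K⁻¹.
Relaxation time τ = C / λ = 8.17×10^8 / 15.30 = 5.34×10^7 s.
In years: 5.34×10^7 s / (3.156×10^7 s/year) = 1.69 years.

1.69 years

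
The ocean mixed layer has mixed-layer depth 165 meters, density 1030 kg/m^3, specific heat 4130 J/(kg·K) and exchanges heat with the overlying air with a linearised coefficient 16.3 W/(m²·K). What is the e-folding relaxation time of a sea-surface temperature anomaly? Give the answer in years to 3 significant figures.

1.36 years

Areal heat capacity C = ρ c_p D = 1030 × 4130 × 165 = 7.02×10^8 J m⁻² K⁻¹.
Relaxation time τ = C / λ = 7.02×10^8 / 16.3 = 4.31×10^7 s.
In years: 4.31×10^7 s / (3.156×10^7 s/year) = 1.36 years.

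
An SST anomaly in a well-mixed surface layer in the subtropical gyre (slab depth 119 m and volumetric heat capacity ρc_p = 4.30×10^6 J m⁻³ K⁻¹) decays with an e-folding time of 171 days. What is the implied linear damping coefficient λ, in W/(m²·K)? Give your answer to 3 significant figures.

Areal heat capacity C = ρc_p × D = 4.30×10^6 × 119 = 5.12×10^8 J/(m^2 K).
τ = 171 days = 1.48×10^7 s.
λ = C / τ = 5.12×10^8 / 1.48×10^7 = 34.6 W/(m²·K).

34.6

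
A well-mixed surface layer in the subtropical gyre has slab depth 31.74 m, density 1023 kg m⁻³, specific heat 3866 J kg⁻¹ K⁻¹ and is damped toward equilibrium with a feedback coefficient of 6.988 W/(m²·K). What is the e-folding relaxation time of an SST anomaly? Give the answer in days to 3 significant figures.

Areal heat capacity C = ρ c_p D = 1023 × 3866 × 31.74 = 1.26×10^8 J m⁻² K⁻¹.
Relaxation time τ = C / λ = 1.26×10^8 / 6.988 = 1.80×10^7 s.
In days: 1.80×10^7 s / (86400 s/day) = 208 days.

208 days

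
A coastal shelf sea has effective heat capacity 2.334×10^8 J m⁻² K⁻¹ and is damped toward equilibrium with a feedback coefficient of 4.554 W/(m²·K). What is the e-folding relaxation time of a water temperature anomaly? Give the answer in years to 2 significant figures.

Areal heat capacity C = 2.334×10^8 J m⁻² K⁻¹ (given).
Relaxation time τ = C / λ = 2.33×10^8 / 4.554 = 5.13×10^7 s.
In years: 5.13×10^7 s / (3.156×10^7 s/year) = 1.62 years.

1.6 years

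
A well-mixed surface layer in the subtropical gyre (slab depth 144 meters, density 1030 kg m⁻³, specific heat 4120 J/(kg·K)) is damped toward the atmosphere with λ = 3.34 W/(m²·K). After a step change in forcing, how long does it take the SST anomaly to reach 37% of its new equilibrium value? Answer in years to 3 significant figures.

Areal heat capacity C = ρ c_p D = 1030 × 4120 × 144 = 6.11×10^8 J/(m²·K).
τ = C / λ = 6.11×10^8 / 3.34 = 1.83×10^8 s.
Fraction reached: 1 − e^(−t/τ) = 0.37 ⇒ t = −τ ln(1 − 0.37) = τ × 0.462.
t = 8.45×10^7 s = 2.68 years.

2.68 years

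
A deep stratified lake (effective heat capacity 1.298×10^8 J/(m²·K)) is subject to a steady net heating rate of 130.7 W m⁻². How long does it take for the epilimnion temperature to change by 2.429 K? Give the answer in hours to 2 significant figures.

Areal heat capacity C = 1.298×10^8 J/(m²·K) (given).
Time required: Δt = C ΔT / F = 1.30×10^8 × 2.429 / 130.7 = 2.41×10^6 s.
In hours: 2.41×10^6 s / (3600 s/hour) = 670 hours.

670 hours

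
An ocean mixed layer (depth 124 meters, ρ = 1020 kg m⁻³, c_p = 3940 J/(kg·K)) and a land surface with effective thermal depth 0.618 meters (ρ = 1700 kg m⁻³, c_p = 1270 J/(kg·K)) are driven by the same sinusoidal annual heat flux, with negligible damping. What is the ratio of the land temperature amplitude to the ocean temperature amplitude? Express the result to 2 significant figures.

C_ocean = 1020 × 3940 × 124 = 4.98×10^8 J/(m²·K).
C_land = 1700 × 1270 × 0.618 = 1.33×10^6 J/(m²·K).
Undamped amplitude ∝ 1/C, so A_land/A_ocean = C_ocean/C_land = 373.

370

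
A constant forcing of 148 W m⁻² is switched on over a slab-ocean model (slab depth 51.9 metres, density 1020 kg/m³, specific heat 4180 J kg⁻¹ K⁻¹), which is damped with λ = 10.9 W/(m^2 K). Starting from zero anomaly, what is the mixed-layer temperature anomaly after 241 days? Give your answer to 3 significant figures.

Areal heat capacity C = ρ c_p D = 1020 × 4180 × 51.9 = 2.21×10^8 J m⁻² K⁻¹.
τ = C / λ = 2.21×10^8 / 10.9 = 2.03×10^7 s.
Equilibrium anomaly ΔT_eq = F / λ = 148 / 10.9 = 13.6 K.
t = 241 days = 2.08×10^7 s, so t/τ = 1.03.
ΔT(t) = ΔT_eq (1 − e^(−t/τ)) = 13.6 × (1 − e^−1.03) = 8.71 K.

8.71 K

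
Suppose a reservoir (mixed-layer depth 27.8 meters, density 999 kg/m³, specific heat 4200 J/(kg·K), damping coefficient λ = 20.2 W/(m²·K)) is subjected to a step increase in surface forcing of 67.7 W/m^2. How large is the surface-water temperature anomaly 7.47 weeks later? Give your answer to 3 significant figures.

1.82 K

Areal heat capacity C = ρ c_p D = 999 × 4200 × 27.8 = 1.17×10^8 J/(m²·K).
τ = C / λ = 1.17×10^8 / 20.2 = 5.77×10^6 s.
Equilibrium anomaly ΔT_eq = F / λ = 67.7 / 20.2 = 3.35 K.
t = 7.47 weeks = 4.52×10^6 s, so t/τ = 0.782.
ΔT(t) = ΔT_eq (1 − e^(−t/τ)) = 3.35 × (1 − e^−0.782) = 1.82 K.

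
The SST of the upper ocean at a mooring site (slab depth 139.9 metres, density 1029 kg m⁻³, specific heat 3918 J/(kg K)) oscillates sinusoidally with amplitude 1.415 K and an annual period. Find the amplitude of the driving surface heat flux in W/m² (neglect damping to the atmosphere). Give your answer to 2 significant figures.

160

Areal heat capacity C = ρ c_p D = 1029 × 3918 × 139.9 = 5.64×10^8 J/(m^2 K).
ω = 2π / 3.15×10^7 s = 1.99×10^-7 s⁻¹.
Cω = 5.64×10^8 × 1.99×10^-7 = 112 W/(m²·K).
F₀ = A × Cω = 1.415 × 112 = 159 W/m².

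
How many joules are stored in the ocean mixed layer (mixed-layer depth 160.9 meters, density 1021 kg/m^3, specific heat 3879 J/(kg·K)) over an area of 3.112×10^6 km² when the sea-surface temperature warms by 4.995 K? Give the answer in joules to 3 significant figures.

Areal heat capacity C = ρ c_p D = 1021 × 3879 × 160.9 = 6.37×10^8 J m⁻² K⁻¹.
Heat per unit area: q = C ΔT = 6.37×10^8 × 4.995 = 3.18×10^9 J/m².
Total heat: Q = q × A = 3.18×10^9 × (3.112×10^6 × 10⁶ m²) = 9.91×10^21 J.

9.91×10^21 J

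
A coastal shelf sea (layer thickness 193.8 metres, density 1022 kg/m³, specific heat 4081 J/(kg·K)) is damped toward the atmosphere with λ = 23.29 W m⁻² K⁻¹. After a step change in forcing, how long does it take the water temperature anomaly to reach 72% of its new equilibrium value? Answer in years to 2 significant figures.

Areal heat capacity C = ρ c_p D = 1022 × 4081 × 193.8 = 8.08×10^8 J/(m^2 K).
τ = C / λ = 8.08×10^8 / 23.29 = 3.47×10^7 s.
Fraction reached: 1 − e^(−t/τ) = 0.72 ⇒ t = −τ ln(1 − 0.72) = τ × 1.27.
t = 4.42×10^7 s = 1.40 years.

1.4 years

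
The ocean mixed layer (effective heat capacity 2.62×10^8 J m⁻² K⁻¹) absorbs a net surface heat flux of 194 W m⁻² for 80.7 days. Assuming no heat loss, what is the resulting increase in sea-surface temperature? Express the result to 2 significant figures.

5.2 K

Areal heat capacity C = 2.62×10^8 J m⁻² K⁻¹ (given).
Net heat input Q = F Δt = 194 × (80.7 days × 86400 s/day) = 1.35×10^9 J/m².
ΔT = Q / C = 1.35×10^9 / 2.62×10^8 = 5.16 K.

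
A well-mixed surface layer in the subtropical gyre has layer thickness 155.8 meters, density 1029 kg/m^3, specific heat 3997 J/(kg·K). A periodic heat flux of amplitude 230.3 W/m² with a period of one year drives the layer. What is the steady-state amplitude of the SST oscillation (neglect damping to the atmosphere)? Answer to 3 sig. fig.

Areal heat capacity C = ρ c_p D = 1029 × 3997 × 155.8 = 6.41×10^8 J m⁻² K⁻¹.
Angular frequency ω = 2π / T = 2π / 3.15×10^7 s = 1.99×10^-7 s⁻¹.
Cω = 6.41×10^8 × 1.99×10^-7 = 128 W/(m²·K).
Amplitude A = F₀ / (Cω) = 230.3 / 128 = 1.80 K.

1.80 K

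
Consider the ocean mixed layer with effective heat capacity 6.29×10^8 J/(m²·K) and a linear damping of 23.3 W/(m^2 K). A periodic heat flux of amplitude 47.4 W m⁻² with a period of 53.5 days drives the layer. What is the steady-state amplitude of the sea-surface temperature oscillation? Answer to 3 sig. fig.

0.0554 K

Areal heat capacity C = 6.29×10^8 J/(m²·K) (given).
Angular frequency ω = 2π / T = 2π / 4.62×10^6 s = 1.36×10^-6 s⁻¹.
√((Cω)² + λ²) = √((855)² + 23.3²) = 855 W/(m²·K).
Amplitude A = F₀ / √((Cω)²+λ²) = 47.4 / 855 = 0.0554 K.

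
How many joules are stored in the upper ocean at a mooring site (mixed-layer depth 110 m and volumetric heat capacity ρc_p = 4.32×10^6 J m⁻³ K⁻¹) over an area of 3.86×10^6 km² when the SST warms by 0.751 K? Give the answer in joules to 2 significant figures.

1.4×10^21 J

Areal heat capacity C = ρc_p × D = 4.32×10^6 × 110 = 4.75×10^8 J/(m^2 K).
Heat per unit area: q = C ΔT = 4.75×10^8 × 0.751 = 3.57×10^8 J/m².
Total heat: Q = q × A = 3.57×10^8 × (3.86×10^6 × 10⁶ m²) = 1.38×10^21 J.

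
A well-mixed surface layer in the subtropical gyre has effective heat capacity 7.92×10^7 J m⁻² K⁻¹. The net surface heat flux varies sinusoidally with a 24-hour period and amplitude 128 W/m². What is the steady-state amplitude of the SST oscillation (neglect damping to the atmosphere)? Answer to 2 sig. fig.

Areal heat capacity C = 7.92×10^7 J m⁻² K⁻¹ (given).
Angular frequency ω = 2π / T = 2π / 86400 s = 7.27×10^-5 s⁻¹.
Cω = 7.92×10^7 × 7.27×10^-5 = 5760 W/(m²·K).
Amplitude A = F₀ / (Cω) = 128 / 5760 = 0.0222 K.

0.022 K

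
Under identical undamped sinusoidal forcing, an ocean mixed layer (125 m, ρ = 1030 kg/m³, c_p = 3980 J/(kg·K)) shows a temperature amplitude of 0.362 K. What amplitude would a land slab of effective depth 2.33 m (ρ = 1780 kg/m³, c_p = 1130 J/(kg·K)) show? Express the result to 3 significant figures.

C_ocean = 5.12×10^8 J/(m²·K); C_land = 4.69×10^6 J/(m²·K).
A ∝ 1/C ⇒ A_land = A_ocean × C_ocean/C_land = 0.362 × 109 = 39.6 K.

39.6 K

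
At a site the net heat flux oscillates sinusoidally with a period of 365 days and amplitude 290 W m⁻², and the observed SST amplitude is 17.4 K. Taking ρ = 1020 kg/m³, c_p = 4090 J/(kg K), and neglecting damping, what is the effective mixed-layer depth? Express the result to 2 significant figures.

20 m

ω = 2π / 3.15×10^7 s = 1.99×10^-7 s⁻¹.
Required C = F₀ / (A ω) = 290 / (17.4 × 1.99×10^-7) = 8.37×10^7 J/(m²·K).
D = C / (ρ c_p) = 8.37×10^7 / (1020 × 4090) = 20.1 m.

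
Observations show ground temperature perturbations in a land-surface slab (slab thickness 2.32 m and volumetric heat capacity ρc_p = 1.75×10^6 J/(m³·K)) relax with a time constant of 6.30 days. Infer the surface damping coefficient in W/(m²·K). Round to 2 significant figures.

7.5

Areal heat capacity C = ρc_p × D = 1.75×10^6 × 2.32 = 4.06×10^6 J/(m^2 K).
τ = 6.30 days = 5.44×10^5 s.
λ = C / τ = 4.06×10^6 / 5.44×10^5 = 7.46 W/(m²·K).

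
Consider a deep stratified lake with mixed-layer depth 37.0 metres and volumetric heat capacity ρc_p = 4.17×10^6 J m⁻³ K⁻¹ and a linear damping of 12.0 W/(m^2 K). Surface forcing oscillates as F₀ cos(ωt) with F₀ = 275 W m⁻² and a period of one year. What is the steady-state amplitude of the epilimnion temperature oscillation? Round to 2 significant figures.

Areal heat capacity C = ρc_p × D = 4.17×10^6 × 37.0 = 1.54×10^8 J/(m^2 K).
Angular frequency ω = 2π / T = 2π / 3.15×10^7 s = 1.99×10^-7 s⁻¹.
√((Cω)² + λ²) = √((30.7)² + 12.0²) = 33.0 W/(m²·K).
Amplitude A = F₀ / √((Cω)²+λ²) = 275 / 33.0 = 8.33 K.

8.3 K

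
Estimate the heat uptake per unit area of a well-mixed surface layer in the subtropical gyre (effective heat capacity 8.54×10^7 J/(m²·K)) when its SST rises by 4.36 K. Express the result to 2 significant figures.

Areal heat capacity C = 8.54×10^7 J/(m²·K) (given).
ΔQ = C ΔT = 8.54×10^7 × 4.36 = 3.72×10^8 J/m².

3.7×10^8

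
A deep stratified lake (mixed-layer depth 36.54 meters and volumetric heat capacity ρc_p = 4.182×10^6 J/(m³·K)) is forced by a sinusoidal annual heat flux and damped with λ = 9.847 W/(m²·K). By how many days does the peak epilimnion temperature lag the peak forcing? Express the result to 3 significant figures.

73.1 days

Areal heat capacity C = ρc_p × D = 4.182×10^6 × 36.54 = 1.53×10^8 J/(m²·K).
ω = 2π / 3.15×10^7 s = 1.99×10^-7 s⁻¹.
Phase lag φ = arctan(Cω/λ) = arctan(30.4/9.847) = 1.26 rad.
Time lag = φ / ω = 1.26 / 1.99×10^-7 = 6.31×10^6 s = 73.1 days.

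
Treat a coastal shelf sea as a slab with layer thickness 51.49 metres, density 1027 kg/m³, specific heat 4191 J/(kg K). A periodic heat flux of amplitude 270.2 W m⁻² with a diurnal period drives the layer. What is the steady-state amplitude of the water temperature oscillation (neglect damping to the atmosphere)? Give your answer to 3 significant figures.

Areal heat capacity C = ρ c_p D = 1027 × 4191 × 51.49 = 2.22×10^8 J/(m²·K).
Angular frequency ω = 2π / T = 2π / 86400 s = 7.27×10^-5 s⁻¹.
Cω = 2.22×10^8 × 7.27×10^-5 = 16100 W/(m²·K).
Amplitude A = F₀ / (Cω) = 270.2 / 16100 = 0.0168 K.

0.0168 K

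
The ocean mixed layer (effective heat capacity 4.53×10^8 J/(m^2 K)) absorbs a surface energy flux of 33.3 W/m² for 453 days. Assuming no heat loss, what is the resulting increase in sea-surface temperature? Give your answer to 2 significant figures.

Areal heat capacity C = 4.53×10^8 J/(m^2 K) (given).
Net heat input Q = F Δt = 33.3 × (453 days × 86400 s/day) = 1.30×10^9 J/m².
ΔT = Q / C = 1.30×10^9 / 4.53×10^8 = 2.88 K.

2.9 K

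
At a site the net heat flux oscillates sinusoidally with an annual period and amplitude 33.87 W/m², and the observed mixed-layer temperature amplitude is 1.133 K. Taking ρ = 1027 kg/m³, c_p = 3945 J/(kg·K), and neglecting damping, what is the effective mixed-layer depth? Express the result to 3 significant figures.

ω = 2π / 3.15×10^7 s = 1.99×10^-7 s⁻¹.
Required C = F₀ / (A ω) = 33.87 / (1.133 × 1.99×10^-7) = 1.50×10^8 J/(m²·K).
D = C / (ρ c_p) = 1.50×10^8 / (1027 × 3945) = 37.0 m.

37.0 m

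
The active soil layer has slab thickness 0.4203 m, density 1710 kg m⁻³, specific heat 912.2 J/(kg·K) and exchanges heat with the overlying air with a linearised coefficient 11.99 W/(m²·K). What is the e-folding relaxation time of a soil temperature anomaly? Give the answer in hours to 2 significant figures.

15 hours

Areal heat capacity C = ρ c_p D = 1710 × 912.2 × 0.4203 = 6.56×10^5 J/(m^2 K).
Relaxation time τ = C / λ = 6.56×10^5 / 11.99 = 54700 s.
In hours: 54700 s / (3600 s/hour) = 15.2 hours.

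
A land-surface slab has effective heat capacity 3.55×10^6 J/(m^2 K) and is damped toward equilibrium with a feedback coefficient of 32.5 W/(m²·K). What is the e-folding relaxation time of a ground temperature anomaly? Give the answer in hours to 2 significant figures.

Areal heat capacity C = 3.55×10^6 J/(m^2 K) (given).
Relaxation time τ = C / λ = 3.55×10^6 / 32.5 = 1.09×10^5 s.
In hours: 1.09×10^5 s / (3600 s/hour) = 30.3 hours.

30 hours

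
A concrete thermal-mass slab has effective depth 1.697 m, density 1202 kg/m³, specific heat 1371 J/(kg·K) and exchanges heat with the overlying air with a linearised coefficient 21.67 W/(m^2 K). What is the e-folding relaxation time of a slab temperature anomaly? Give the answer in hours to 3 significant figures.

Areal heat capacity C = ρ c_p D = 1202 × 1371 × 1.697 = 2.80×10^6 J/(m²·K).
Relaxation time τ = C / λ = 2.80×10^6 / 21.67 = 1.29×10^5 s.
In hours: 1.29×10^5 s / (3600 s/hour) = 35.8 hours.

35.8 hours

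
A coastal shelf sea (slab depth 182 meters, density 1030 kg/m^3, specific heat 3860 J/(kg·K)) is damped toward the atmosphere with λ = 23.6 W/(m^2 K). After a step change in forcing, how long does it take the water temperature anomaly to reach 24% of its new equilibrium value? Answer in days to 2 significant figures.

97 days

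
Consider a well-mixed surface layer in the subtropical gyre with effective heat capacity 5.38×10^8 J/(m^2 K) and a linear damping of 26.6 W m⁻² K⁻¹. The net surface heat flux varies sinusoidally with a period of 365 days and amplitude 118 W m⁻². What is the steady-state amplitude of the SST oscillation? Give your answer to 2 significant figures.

1.1 K

Areal heat capacity C = 5.38×10^8 J/(m^2 K) (given).
Angular frequency ω = 2π / T = 2π / 3.15×10^7 s = 1.99×10^-7 s⁻¹.
√((Cω)² + λ²) = √((107)² + 26.6²) = 110 W/(m²·K).
Amplitude A = F₀ / √((Cω)²+λ²) = 118 / 110 = 1.07 K.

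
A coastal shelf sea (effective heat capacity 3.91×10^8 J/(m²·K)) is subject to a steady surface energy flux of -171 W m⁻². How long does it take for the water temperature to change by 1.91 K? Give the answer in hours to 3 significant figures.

1210 hours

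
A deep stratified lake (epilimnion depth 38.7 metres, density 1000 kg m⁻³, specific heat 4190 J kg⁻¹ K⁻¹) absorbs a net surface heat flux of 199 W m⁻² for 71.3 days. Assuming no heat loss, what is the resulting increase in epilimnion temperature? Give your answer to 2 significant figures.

Areal heat capacity C = ρ c_p D = 1000 × 4190 × 38.7 = 1.62×10^8 J/(m^2 K).
Net heat input Q = F Δt = 199 × (71.3 days × 86400 s/day) = 1.23×10^9 J/m².
ΔT = Q / C = 1.23×10^9 / 1.62×10^8 = 7.56 K.

7.6 K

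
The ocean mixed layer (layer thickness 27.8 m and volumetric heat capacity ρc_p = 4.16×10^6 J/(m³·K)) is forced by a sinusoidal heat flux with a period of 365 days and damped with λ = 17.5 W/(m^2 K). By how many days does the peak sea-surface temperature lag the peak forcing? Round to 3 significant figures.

53.5 days

Areal heat capacity C = ρc_p × D = 4.16×10^6 × 27.8 = 1.16×10^8 J/(m^2 K).
ω = 2π / 3.15×10^7 s = 1.99×10^-7 s⁻¹.
Phase lag φ = arctan(Cω/λ) = arctan(23.0/17.5) = 0.921 rad.
Time lag = φ / ω = 0.921 / 1.99×10^-7 = 4.62×10^6 s = 53.5 days.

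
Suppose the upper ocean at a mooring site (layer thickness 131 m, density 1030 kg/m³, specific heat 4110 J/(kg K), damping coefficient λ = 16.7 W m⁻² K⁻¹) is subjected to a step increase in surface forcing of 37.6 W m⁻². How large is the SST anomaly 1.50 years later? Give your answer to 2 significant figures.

1.7 K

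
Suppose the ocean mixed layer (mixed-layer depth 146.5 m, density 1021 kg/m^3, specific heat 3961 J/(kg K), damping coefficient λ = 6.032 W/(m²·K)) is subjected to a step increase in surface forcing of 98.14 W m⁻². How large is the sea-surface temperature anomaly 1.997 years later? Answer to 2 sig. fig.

7.7 K

Areal heat capacity C = ρ c_p D = 1021 × 3961 × 146.5 = 5.92×10^8 J m⁻² K⁻¹.
τ = C / λ = 5.92×10^8 / 6.032 = 9.82×10^7 s.
Equilibrium anomaly ΔT_eq = F / λ = 98.14 / 6.032 = 16.3 K.
t = 1.997 years = 6.30×10^7 s, so t/τ = 0.642.
ΔT(t) = ΔT_eq (1 − e^(−t/τ)) = 16.3 × (1 − e^−0.642) = 7.70 K.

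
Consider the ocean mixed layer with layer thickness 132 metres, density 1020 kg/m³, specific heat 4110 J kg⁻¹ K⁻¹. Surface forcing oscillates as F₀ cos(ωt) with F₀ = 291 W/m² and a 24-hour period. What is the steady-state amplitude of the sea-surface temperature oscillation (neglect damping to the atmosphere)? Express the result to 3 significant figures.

0.00723 K

Areal heat capacity C = ρ c_p D = 1020 × 4110 × 132 = 5.53×10^8 J/(m²·K).
Angular frequency ω = 2π / T = 2π / 86400 s = 7.27×10^-5 s⁻¹.
Cω = 5.53×10^8 × 7.27×10^-5 = 40200 W/(m²·K).
Amplitude A = F₀ / (Cω) = 291 / 40200 = 0.00723 K.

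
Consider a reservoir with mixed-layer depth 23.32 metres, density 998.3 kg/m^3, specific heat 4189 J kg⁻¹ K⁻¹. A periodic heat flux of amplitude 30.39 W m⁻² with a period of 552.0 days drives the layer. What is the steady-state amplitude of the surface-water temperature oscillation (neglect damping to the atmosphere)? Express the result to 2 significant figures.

2.4 K

Areal heat capacity C = ρ c_p D = 998.3 × 4189 × 23.32 = 9.75×10^7 J/(m²·K).
Angular frequency ω = 2π / T = 2π / 4.77×10^7 s = 1.32×10^-7 s⁻¹.
Cω = 9.75×10^7 × 1.32×10^-7 = 12.8 W/(m²·K).
Amplitude A = F₀ / (Cω) = 30.39 / 12.8 = 2.37 K.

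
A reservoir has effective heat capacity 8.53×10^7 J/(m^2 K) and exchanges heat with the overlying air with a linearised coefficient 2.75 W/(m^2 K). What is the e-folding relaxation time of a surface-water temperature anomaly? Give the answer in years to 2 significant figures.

Areal heat capacity C = 8.53×10^7 J/(m^2 K) (given).
Relaxation time τ = C / λ = 8.53×10^7 / 2.75 = 3.10×10^7 s.
In years: 3.10×10^7 s / (3.156×10^7 s/year) = 0.983 years.

0.98 years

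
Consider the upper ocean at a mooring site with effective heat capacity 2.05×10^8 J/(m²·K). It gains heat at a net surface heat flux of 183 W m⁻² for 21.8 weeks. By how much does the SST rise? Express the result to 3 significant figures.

11.8 K

Areal heat capacity C = 2.05×10^8 J/(m²·K) (given).
Net heat input Q = F Δt = 183 × (21.8 weeks × 6.048×10^5 s/week) = 2.41×10^9 J/m².
ΔT = Q / C = 2.41×10^9 / 2.05×10^8 = 11.8 K.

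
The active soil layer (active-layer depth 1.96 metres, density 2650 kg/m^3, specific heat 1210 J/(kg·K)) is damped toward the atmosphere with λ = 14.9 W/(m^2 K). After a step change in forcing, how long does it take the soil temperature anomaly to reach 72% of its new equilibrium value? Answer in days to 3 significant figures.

6.21 days

Areal heat capacity C = ρ c_p D = 2650 × 1210 × 1.96 = 6.28×10^6 J m⁻² K⁻¹.
τ = C / λ = 6.28×10^6 / 14.9 = 4.22×10^5 s.
Fraction reached: 1 − e^(−t/τ) = 0.72 ⇒ t = −τ ln(1 − 0.72) = τ × 1.27.
t = 5.37×10^5 s = 6.21 days.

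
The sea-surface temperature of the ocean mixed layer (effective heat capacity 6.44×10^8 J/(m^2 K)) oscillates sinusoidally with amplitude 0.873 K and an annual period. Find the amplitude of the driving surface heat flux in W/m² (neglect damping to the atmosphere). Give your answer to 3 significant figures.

112

Areal heat capacity C = 6.44×10^8 J/(m^2 K) (given).
ω = 2π / 3.15×10^7 s = 1.99×10^-7 s⁻¹.
Cω = 6.44×10^8 × 1.99×10^-7 = 128 W/(m²·K).
F₀ = A × Cω = 0.873 × 128 = 112 W/m².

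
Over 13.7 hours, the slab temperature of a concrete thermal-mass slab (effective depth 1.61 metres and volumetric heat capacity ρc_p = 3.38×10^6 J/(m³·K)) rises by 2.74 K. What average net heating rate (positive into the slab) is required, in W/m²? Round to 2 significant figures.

300

Areal heat capacity C = ρc_p × D = 3.38×10^6 × 1.61 = 5.44×10^6 J m⁻² K⁻¹.
Required heat per unit area: Q = C ΔT = 5.44×10^6 × 2.74 = 1.49×10^7 J/m².
Flux F = Q / Δt = 1.49×10^7 / 49300 s = 302 W/m².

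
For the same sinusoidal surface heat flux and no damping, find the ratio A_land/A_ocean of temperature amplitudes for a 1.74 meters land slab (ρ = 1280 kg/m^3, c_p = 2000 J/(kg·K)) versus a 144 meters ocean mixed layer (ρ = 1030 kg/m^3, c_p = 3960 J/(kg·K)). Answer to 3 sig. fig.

132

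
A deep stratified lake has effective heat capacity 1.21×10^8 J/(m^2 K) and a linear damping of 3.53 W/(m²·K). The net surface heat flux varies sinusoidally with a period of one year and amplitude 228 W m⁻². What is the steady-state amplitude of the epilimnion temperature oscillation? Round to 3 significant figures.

Areal heat capacity C = 1.21×10^8 J/(m^2 K) (given).
Angular frequency ω = 2π / T = 2π / 3.15×10^7 s = 1.99×10^-7 s⁻¹.
√((Cω)² + λ²) = √((24.1)² + 3.53²) = 24.4 W/(m²·K).
Amplitude A = F₀ / √((Cω)²+λ²) = 228 / 24.4 = 9.36 K.

9.36 K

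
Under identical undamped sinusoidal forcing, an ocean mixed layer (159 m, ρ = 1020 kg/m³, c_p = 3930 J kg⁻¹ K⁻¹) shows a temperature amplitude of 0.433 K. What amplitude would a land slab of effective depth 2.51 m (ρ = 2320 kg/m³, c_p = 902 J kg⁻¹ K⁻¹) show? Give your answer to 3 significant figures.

52.5 K

C_ocean = 6.37×10^8 J/(m²·K); C_land = 5.25×10^6 J/(m²·K).
A ∝ 1/C ⇒ A_land = A_ocean × C_ocean/C_land = 0.433 × 121 = 52.5 K.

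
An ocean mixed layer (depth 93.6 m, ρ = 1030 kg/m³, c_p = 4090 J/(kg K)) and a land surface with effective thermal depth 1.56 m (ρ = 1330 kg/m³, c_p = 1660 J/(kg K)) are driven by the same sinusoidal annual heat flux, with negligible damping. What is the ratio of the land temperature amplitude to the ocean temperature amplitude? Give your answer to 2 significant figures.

110

C_ocean = 1030 × 4090 × 93.6 = 3.94×10^8 J/(m²·K).
C_land = 1330 × 1660 × 1.56 = 3.44×10^6 J/(m²·K).
Undamped amplitude ∝ 1/C, so A_land/A_ocean = C_ocean/C_land = 114.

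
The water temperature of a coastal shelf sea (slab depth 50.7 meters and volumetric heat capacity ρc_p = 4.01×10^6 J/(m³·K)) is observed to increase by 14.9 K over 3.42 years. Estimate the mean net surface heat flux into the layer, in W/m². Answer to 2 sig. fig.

28

Areal heat capacity C = ρc_p × D = 4.01×10^6 × 50.7 = 2.03×10^8 J/(m^2 K).
Required heat per unit area: Q = C ΔT = 2.03×10^8 × 14.9 = 3.03×10^9 J/m².
Flux F = Q / Δt = 3.03×10^9 / 1.08×10^8 s = 28.1 W/m².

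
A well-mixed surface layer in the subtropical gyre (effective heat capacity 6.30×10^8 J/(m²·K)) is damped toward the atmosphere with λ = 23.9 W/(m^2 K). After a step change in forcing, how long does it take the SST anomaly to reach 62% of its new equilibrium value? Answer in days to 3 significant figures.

Areal heat capacity C = 6.30×10^8 J/(m²·K) (given).
τ = C / λ = 6.30×10^8 / 23.9 = 2.64×10^7 s.
Fraction reached: 1 − e^(−t/τ) = 0.62 ⇒ t = −τ ln(1 − 0.62) = τ × 0.968.
t = 2.55×10^7 s = 295 days.

295 days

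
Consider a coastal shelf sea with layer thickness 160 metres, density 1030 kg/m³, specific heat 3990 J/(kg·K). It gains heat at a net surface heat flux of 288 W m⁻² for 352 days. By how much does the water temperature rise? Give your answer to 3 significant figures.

13.3 K

Areal heat capacity C = ρ c_p D = 1030 × 3990 × 160 = 6.58×10^8 J/(m²·K).
Net heat input Q = F Δt = 288 × (352 days × 86400 s/day) = 8.76×10^9 J/m².
ΔT = Q / C = 8.76×10^9 / 6.58×10^8 = 13.3 K.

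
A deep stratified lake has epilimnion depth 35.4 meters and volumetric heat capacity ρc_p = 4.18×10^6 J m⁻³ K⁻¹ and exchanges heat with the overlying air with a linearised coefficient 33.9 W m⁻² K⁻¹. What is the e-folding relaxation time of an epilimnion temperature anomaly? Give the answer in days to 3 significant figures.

Areal heat capacity C = ρc_p × D = 4.18×10^6 × 35.4 = 1.48×10^8 J m⁻² K⁻¹.
Relaxation time τ = C / λ = 1.48×10^8 / 33.9 = 4.36×10^6 s.
In days: 4.36×10^6 s / (86400 s/day) = 50.5 days.

50.5 days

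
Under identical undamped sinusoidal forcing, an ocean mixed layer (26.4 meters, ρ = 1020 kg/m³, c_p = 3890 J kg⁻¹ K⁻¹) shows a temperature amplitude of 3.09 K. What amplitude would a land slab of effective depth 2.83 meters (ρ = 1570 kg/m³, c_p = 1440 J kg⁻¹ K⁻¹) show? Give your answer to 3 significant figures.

50.6 K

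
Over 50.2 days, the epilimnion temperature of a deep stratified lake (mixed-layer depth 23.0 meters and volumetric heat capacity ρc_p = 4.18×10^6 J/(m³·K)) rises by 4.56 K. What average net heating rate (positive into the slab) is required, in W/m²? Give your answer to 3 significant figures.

Areal heat capacity C = ρc_p × D = 4.18×10^6 × 23.0 = 9.61×10^7 J m⁻² K⁻¹.
Required heat per unit area: Q = C ΔT = 9.61×10^7 × 4.56 = 4.38×10^8 J/m².
Flux F = Q / Δt = 4.38×10^8 / 4.34×10^6 s = 101 W/m².

101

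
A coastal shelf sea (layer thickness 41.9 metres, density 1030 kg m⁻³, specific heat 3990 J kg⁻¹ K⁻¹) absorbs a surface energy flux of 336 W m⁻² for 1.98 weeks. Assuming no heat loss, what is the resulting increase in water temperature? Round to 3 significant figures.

Areal heat capacity C = ρ c_p D = 1030 × 3990 × 41.9 = 1.72×10^8 J/(m²·K).
Net heat input Q = F Δt = 336 × (1.98 weeks × 6.048×10^5 s/week) = 4.02×10^8 J/m².
ΔT = Q / C = 4.02×10^8 / 1.72×10^8 = 2.34 K.

2.34 K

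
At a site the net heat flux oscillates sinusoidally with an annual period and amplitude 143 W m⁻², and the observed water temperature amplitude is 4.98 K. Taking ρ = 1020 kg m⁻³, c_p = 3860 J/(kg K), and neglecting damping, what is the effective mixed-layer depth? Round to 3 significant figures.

36.6 m

ω = 2π / 3.15×10^7 s = 1.99×10^-7 s⁻¹.
Required C = F₀ / (A ω) = 143 / (4.98 × 1.99×10^-7) = 1.44×10^8 J/(m²·K).
D = C / (ρ c_p) = 1.44×10^8 / (1020 × 3860) = 36.6 m.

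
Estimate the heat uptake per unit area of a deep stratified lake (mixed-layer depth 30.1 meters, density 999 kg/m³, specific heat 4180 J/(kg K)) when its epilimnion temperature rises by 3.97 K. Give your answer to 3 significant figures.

Areal heat capacity C = ρ c_p D = 999 × 4180 × 30.1 = 1.26×10^8 J/(m^2 K).
ΔQ = C ΔT = 1.26×10^8 × 3.97 = 4.99×10^8 J/m².

4.99×10^8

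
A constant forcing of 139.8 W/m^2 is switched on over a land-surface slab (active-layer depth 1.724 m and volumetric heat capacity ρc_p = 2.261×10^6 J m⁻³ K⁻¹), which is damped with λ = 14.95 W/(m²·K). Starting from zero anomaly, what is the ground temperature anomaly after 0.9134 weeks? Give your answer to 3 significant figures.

Areal heat capacity C = ρc_p × D = 2.261×10^6 × 1.724 = 3.90×10^6 J/(m^2 K).
τ = C / λ = 3.90×10^6 / 14.95 = 2.61×10^5 s.
Equilibrium anomaly ΔT_eq = F / λ = 139.8 / 14.95 = 9.35 K.
t = 0.9134 weeks = 5.52×10^5 s, so t/τ = 2.12.
ΔT(t) = ΔT_eq (1 − e^(−t/τ)) = 9.35 × (1 − e^−2.12) = 8.23 K.

8.23 K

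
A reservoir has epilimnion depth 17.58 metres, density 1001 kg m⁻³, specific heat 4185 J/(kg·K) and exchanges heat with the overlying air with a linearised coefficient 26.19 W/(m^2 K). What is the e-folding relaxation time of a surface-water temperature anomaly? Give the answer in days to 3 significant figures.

32.5 days

Areal heat capacity C = ρ c_p D = 1001 × 4185 × 17.58 = 7.36×10^7 J/(m²·K).
Relaxation time τ = C / λ = 7.36×10^7 / 26.19 = 2.81×10^6 s.
In days: 2.81×10^6 s / (86400 s/day) = 32.5 days.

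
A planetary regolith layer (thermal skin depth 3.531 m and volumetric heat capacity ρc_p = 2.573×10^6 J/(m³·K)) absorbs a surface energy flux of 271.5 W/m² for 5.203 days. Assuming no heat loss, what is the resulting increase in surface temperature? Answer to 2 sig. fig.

13 K

Areal heat capacity C = ρc_p × D = 2.573×10^6 × 3.531 = 9.09×10^6 J m⁻² K⁻¹.
Net heat input Q = F Δt = 271.5 × (5.203 days × 86400 s/day) = 1.22×10^8 J/m².
ΔT = Q / C = 1.22×10^8 / 9.09×10^6 = 13.4 K.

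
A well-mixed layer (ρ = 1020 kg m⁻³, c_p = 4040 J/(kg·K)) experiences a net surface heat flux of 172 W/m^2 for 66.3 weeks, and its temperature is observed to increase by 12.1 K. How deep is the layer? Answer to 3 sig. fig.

Heat input Q = F Δt = 172 × 4.01×10^7 s = 6.90×10^9 J/m².
Required areal heat capacity C = Q / ΔT = 5.70×10^8 J/(m²·K).
Depth D = C / (ρ c_p) = 5.70×10^8 / (1020 × 4040) = 138 m.

138 m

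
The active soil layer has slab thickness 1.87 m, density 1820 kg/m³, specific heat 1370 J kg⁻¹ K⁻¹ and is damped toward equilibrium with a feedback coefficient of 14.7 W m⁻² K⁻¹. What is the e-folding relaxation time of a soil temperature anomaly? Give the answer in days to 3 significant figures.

3.67 days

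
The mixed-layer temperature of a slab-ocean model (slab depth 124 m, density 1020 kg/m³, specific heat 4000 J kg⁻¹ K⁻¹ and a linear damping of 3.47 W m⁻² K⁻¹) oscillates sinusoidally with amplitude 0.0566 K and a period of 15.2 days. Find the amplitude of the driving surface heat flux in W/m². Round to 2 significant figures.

140

Areal heat capacity C = ρ c_p D = 1020 × 4000 × 124 = 5.06×10^8 J/(m²·K).
ω = 2π / 1.31×10^6 s = 4.78×10^-6 s⁻¹.
√((Cω)² + λ²) = √((2420)² + 3.47²) = 2420 W/(m²·K).
F₀ = A × √((Cω)²+λ²) = 0.0566 × 2420 = 137 W/m².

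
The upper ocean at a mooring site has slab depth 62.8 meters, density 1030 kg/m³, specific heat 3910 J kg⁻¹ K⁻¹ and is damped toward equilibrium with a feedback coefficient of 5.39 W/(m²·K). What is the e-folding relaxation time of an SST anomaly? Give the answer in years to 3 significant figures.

Areal heat capacity C = ρ c_p D = 1030 × 3910 × 62.8 = 2.53×10^8 J m⁻² K⁻¹.
Relaxation time τ = C / λ = 2.53×10^8 / 5.39 = 4.69×10^7 s.
In years: 4.69×10^7 s / (3.156×10^7 s/year) = 1.49 years.

1.49 years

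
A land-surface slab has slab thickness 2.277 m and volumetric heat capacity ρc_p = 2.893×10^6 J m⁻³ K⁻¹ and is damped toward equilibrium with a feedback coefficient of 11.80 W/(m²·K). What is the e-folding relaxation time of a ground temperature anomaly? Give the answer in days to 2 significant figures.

6.5 days

Areal heat capacity C = ρc_p × D = 2.893×10^6 × 2.277 = 6.59×10^6 J/(m^2 K).
Relaxation time τ = C / λ = 6.59×10^6 / 11.80 = 5.58×10^5 s.
In days: 5.58×10^5 s / (86400 s/day) = 6.46 days.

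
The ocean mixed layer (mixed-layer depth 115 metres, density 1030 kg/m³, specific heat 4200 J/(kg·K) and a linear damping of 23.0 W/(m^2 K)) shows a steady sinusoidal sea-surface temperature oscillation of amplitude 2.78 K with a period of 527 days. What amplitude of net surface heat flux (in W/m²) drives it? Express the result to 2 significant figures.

200

Areal heat capacity C = ρ c_p D = 1030 × 4200 × 115 = 4.97×10^8 J m⁻² K⁻¹.
ω = 2π / 4.55×10^7 s = 1.38×10^-7 s⁻¹.
√((Cω)² + λ²) = √((68.6)² + 23.0²) = 72.4 W/(m²·K).
F₀ = A × √((Cω)²+λ²) = 2.78 × 72.4 = 201 W/m².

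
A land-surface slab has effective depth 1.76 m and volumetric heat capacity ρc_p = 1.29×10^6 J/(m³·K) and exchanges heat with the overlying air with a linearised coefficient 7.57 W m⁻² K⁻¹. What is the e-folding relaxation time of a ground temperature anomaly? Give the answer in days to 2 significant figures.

3.5 days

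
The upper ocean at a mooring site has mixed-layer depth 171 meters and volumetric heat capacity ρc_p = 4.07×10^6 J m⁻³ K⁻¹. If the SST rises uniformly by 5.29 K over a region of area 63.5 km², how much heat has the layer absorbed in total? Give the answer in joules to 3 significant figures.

2.34×10^17 J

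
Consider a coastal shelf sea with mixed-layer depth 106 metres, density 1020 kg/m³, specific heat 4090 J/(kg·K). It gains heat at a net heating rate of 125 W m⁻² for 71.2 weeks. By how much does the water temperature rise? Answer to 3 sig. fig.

12.2 K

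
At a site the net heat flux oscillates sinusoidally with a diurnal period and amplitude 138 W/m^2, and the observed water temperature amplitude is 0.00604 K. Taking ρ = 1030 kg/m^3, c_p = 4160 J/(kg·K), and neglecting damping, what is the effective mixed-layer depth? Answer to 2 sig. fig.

73 m

ω = 2π / 86400 s = 7.27×10^-5 s⁻¹.
Required C = F₀ / (A ω) = 138 / (0.00604 × 7.27×10^-5) = 3.14×10^8 J/(m²·K).
D = C / (ρ c_p) = 3.14×10^8 / (1030 × 4160) = 73.3 m.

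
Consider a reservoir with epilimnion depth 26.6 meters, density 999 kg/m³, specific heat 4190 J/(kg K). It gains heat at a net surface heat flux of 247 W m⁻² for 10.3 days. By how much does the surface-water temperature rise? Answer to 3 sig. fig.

Areal heat capacity C = ρ c_p D = 999 × 4190 × 26.6 = 1.11×10^8 J m⁻² K⁻¹.
Net heat input Q = F Δt = 247 × (10.3 days × 86400 s/day) = 2.20×10^8 J/m².
ΔT = Q / C = 2.20×10^8 / 1.11×10^8 = 1.97 K.

1.97 K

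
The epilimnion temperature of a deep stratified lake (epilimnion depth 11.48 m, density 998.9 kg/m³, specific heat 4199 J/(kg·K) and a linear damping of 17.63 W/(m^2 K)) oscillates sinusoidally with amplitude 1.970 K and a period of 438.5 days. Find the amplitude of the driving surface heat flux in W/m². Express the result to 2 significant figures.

Areal heat capacity C = ρ c_p D = 998.9 × 4199 × 11.48 = 4.82×10^7 J m⁻² K⁻¹.
ω = 2π / 3.79×10^7 s = 1.66×10^-7 s⁻¹.
√((Cω)² + λ²) = √((7.99)² + 17.63²) = 19.4 W/(m²·K).
F₀ = A × √((Cω)²+λ²) = 1.970 × 19.4 = 38.1 W/m².

38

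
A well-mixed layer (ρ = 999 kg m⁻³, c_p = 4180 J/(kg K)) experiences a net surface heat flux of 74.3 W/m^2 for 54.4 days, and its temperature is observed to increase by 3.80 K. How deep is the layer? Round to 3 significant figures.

Heat input Q = F Δt = 74.3 × 4.70×10^6 s = 3.49×10^8 J/m².
Required areal heat capacity C = Q / ΔT = 9.19×10^7 J/(m²·K).
Depth D = C / (ρ c_p) = 9.19×10^7 / (999 × 4180) = 22.0 m.

22.0 m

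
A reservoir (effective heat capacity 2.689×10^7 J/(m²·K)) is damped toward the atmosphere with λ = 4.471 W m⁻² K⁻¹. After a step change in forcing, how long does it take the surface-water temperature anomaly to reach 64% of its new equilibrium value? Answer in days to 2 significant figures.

71 days

Areal heat capacity C = 2.689×10^7 J/(m²·K) (given).
τ = C / λ = 2.69×10^7 / 4.471 = 6.01×10^6 s.
Fraction reached: 1 − e^(−t/τ) = 0.64 ⇒ t = −τ ln(1 − 0.64) = τ × 1.02.
t = 6.14×10^6 s = 71.1 days.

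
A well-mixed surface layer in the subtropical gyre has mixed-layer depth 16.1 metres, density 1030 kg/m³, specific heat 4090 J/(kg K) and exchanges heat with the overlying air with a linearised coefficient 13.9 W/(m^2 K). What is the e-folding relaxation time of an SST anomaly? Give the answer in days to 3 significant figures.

Areal heat capacity C = ρ c_p D = 1030 × 4090 × 16.1 = 6.78×10^7 J m⁻² K⁻¹.
Relaxation time τ = C / λ = 6.78×10^7 / 13.9 = 4.88×10^6 s.
In days: 4.88×10^6 s / (86400 s/day) = 56.5 days.

56.5 days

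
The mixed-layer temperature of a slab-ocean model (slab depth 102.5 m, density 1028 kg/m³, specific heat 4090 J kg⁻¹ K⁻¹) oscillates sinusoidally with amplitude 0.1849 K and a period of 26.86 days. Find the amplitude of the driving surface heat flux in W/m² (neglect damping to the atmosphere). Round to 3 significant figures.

216

Areal heat capacity C = ρ c_p D = 1028 × 4090 × 102.5 = 4.31×10^8 J m⁻² K⁻¹.
ω = 2π / 2.32×10^6 s = 2.71×10^-6 s⁻¹.
Cω = 4.31×10^8 × 2.71×10^-6 = 1170 W/(m²·K).
F₀ = A × Cω = 0.1849 × 1170 = 216 W/m².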